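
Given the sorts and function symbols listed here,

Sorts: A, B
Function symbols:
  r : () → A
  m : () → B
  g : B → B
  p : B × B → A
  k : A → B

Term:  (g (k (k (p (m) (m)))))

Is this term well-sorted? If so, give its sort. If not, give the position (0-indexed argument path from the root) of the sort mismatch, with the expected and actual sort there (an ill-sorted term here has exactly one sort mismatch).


ill-sorted at position [0, 0]: expected A, got B

        (m) : B
        (m) : B
      (p (m) (m)) : A
    (k (p (m) (m))) : B
  (k (k (p (m) (m)))) : ✗ arg 0 at [0, 0] has sort B, expected A


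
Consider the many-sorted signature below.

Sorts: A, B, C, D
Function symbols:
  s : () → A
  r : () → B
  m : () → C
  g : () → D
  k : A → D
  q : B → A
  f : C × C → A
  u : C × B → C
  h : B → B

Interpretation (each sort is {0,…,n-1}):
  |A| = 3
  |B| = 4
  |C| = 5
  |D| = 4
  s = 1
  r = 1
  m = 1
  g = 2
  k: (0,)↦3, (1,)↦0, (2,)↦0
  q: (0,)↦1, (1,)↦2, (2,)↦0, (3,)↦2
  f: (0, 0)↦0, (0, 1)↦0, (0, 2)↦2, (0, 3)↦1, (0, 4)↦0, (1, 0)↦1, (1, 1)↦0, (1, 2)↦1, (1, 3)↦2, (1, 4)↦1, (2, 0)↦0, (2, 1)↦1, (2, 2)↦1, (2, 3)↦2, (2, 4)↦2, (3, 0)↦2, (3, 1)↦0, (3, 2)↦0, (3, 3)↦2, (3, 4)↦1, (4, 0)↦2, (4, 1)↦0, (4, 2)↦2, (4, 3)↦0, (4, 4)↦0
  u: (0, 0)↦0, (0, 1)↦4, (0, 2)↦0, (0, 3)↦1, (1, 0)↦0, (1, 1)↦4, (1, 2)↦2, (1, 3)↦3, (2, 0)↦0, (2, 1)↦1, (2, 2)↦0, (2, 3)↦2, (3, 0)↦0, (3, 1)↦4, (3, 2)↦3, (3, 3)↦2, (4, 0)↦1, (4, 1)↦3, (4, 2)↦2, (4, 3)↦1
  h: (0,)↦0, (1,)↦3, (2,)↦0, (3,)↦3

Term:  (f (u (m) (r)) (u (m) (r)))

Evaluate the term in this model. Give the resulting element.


value = 0

  m = 1
  r = 1
  (u (m) (r)) = u(1, 1) = 4
  m = 1
  r = 1
  (u (m) (r)) = u(1, 1) = 4
  (f (u (m) (r)) (u (m) (r))) = f(4, 4) = 0


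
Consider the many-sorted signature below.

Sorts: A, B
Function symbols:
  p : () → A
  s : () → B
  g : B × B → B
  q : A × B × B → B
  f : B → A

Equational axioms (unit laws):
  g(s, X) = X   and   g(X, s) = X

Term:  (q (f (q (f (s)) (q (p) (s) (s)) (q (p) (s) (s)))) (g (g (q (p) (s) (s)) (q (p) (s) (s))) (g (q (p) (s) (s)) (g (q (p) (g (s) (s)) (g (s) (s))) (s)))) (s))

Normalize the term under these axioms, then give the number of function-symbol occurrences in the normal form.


1. (q (f (q (f (s)) (q (p) (s) (s)) (q (p) (s) (s)))) (g (g (q (p) (s) (s)) (q (p) (s) (s))) (g (q (p) (s) (s)) (g (q (p) (g (s) (s)) (g (s) (s))) (s)))) (s))  →  (q (f (q (f (s)) (q (p) (s) (s)) (q (p) (s) (s)))) (g (g (q (p) (s) (s)) (q (p) (s) (s))) (g (q (p) (s) (s)) (q (p) (g (s) (s)) (g (s) (s))))) (s))
2. (q (f (q (f (s)) (q (p) (s) (s)) (q (p) (s) (s)))) (g (g (q (p) (s) (s)) (q (p) (s) (s))) (g (q (p) (s) (s)) (q (p) (g (s) (s)) (g (s) (s))))) (s))  →  (q (f (q (f (s)) (q (p) (s) (s)) (q (p) (s) (s)))) (g (g (q (p) (s) (s)) (q (p) (s) (s))) (g (q (p) (s) (s)) (q (p) (s) (g (s) (s))))) (s))
3. (q (f (q (f (s)) (q (p) (s) (s)) (q (p) (s) (s)))) (g (g (q (p) (s) (s)) (q (p) (s) (s))) (g (q (p) (s) (s)) (q (p) (s) (g (s) (s))))) (s))  →  (q (f (q (f (s)) (q (p) (s) (s)) (q (p) (s) (s)))) (g (g (q (p) (s) (s)) (q (p) (s) (s))) (g (q (p) (s) (s)) (q (p) (s) (s)))) (s))
normal form: (q (f (q (f (s)) (q (p) (s) (s)) (q (p) (s) (s)))) (g (g (q (p) (s) (s)) (q (p) (s) (s))) (g (q (p) (s) (s)) (q (p) (s) (s)))) (s))

size = 33


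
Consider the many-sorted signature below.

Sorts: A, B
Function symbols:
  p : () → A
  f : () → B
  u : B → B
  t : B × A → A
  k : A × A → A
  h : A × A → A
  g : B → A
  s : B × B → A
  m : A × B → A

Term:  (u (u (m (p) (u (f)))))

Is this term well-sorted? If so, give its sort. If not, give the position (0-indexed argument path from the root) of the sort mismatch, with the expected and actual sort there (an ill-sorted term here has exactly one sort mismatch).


      (p) : A
        (f) : B
      (u (f)) : B
    (m (p) (u (f))) : A
  (u (m (p) (u (f)))) : ✗ arg 0 at [0, 0] has sort A, expected B

ill-sorted at position [0, 0]: expected B, got A


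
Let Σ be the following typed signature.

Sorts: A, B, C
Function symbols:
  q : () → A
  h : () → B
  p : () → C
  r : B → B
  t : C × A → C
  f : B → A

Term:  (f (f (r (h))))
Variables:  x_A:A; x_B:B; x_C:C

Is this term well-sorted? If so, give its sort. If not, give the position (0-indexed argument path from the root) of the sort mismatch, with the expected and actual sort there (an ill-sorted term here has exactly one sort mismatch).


ill-sorted at position [0]: expected B, got A

      (h) : B
    (r (h)) : B
  (f (r (h))) : A
(f (f (r (h)))) : ✗ arg 0 at [0] has sort A, expected B


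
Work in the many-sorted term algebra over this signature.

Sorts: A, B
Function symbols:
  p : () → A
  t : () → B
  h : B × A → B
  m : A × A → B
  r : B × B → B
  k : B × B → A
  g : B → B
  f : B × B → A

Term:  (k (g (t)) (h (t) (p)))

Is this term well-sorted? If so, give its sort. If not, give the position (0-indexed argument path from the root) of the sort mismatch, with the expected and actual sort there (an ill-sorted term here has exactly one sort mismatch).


well-sorted; sort = A

    (t) : B
  (g (t)) : B
    (t) : B
    (p) : A
  (h (t) (p)) : B
(k (g (t)) (h (t) (p))) : A


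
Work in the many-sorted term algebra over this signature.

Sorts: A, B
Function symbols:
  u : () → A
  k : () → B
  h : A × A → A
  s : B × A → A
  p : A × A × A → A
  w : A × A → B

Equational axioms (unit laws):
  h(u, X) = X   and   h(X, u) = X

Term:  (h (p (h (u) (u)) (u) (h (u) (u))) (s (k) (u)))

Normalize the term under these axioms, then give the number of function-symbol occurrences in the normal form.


1. (h (p (h (u) (u)) (u) (h (u) (u))) (s (k) (u)))  →  (h (p (u) (u) (h (u) (u))) (s (k) (u)))
2. (h (p (u) (u) (h (u) (u))) (s (k) (u)))  →  (h (p (u) (u) (u)) (s (k) (u)))
normal form: (h (p (u) (u) (u)) (s (k) (u)))

size = 8


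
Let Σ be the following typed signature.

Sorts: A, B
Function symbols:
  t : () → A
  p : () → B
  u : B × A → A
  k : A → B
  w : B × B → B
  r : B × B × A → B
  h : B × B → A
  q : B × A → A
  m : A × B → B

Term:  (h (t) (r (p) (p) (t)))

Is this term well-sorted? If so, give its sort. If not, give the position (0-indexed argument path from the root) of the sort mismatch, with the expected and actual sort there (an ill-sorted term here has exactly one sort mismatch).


  (t) : A
    (p) : B
    (p) : B
    (t) : A
  (r (p) (p) (t)) : B
(h (t) (r (p) (p) (t))) : ✗ arg 0 at [0] has sort A, expected B

ill-sorted at position [0]: expected B, got A


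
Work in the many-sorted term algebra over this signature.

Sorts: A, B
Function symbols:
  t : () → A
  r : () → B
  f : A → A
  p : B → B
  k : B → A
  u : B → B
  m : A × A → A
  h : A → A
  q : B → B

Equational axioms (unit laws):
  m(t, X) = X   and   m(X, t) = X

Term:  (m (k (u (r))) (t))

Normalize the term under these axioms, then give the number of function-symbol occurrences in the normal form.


1. (m (k (u (r))) (t))  →  (k (u (r)))
normal form: (k (u (r)))

size = 3


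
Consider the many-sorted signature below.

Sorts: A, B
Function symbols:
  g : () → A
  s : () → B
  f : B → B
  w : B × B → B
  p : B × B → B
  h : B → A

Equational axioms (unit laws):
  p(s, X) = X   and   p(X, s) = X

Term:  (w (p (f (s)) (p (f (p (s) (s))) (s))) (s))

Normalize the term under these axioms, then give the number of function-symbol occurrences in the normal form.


1. (w (p (f (s)) (p (f (p (s) (s))) (s))) (s))  →  (w (p (f (s)) (f (p (s) (s)))) (s))
2. (w (p (f (s)) (f (p (s) (s)))) (s))  →  (w (p (f (s)) (f (s))) (s))
normal form: (w (p (f (s)) (f (s))) (s))

size = 7


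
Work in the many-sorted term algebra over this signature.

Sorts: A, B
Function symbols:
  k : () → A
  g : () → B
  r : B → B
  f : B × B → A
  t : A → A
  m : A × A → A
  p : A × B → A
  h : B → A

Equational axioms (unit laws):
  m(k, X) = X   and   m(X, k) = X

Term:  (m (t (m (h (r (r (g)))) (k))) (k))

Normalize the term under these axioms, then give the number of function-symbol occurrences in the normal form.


1. (m (t (m (h (r (r (g)))) (k))) (k))  →  (t (m (h (r (r (g)))) (k)))
2. (t (m (h (r (r (g)))) (k)))  →  (t (h (r (r (g)))))
normal form: (t (h (r (r (g)))))

size = 5


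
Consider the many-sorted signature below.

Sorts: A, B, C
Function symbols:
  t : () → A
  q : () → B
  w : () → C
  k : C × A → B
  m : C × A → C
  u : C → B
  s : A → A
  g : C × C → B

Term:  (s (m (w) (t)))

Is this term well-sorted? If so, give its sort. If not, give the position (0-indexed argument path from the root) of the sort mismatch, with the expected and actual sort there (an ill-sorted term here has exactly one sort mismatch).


    (w) : C
    (t) : A
  (m (w) (t)) : C
(s (m (w) (t))) : ✗ arg 0 at [0] has sort C, expected A

ill-sorted at position [0]: expected A, got C


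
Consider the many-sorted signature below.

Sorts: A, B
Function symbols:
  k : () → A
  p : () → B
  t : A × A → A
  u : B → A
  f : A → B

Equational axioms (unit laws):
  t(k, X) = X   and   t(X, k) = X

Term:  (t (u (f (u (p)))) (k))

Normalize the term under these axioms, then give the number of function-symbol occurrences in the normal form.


size = 4

1. (t (u (f (u (p)))) (k))  →  (u (f (u (p))))
normal form: (u (f (u (p))))


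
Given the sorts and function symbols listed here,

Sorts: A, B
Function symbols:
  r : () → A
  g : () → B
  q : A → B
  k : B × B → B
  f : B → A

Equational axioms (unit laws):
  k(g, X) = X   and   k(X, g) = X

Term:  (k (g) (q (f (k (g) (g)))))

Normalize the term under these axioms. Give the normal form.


normal form = (q (f (g)))

1. (k (g) (q (f (k (g) (g)))))  →  (q (f (k (g) (g))))
2. (q (f (k (g) (g))))  →  (q (f (g)))


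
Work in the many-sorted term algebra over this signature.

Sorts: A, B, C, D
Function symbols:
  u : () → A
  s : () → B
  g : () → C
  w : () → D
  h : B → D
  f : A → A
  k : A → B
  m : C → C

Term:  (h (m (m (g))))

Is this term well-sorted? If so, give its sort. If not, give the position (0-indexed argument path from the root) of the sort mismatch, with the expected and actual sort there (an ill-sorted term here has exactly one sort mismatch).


      (g) : C
    (m (g)) : C
  (m (m (g))) : C
(h (m (m (g)))) : ✗ arg 0 at [0] has sort C, expected B

ill-sorted at position [0]: expected B, got C


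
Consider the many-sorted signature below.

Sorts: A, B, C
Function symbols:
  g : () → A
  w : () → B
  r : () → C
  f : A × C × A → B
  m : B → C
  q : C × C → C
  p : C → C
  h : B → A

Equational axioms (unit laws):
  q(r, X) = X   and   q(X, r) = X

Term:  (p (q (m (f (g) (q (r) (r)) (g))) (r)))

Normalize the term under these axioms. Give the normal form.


1. (p (q (m (f (g) (q (r) (r)) (g))) (r)))  →  (p (m (f (g) (q (r) (r)) (g))))
2. (p (m (f (g) (q (r) (r)) (g))))  →  (p (m (f (g) (r) (g))))

normal form = (p (m (f (g) (r) (g))))


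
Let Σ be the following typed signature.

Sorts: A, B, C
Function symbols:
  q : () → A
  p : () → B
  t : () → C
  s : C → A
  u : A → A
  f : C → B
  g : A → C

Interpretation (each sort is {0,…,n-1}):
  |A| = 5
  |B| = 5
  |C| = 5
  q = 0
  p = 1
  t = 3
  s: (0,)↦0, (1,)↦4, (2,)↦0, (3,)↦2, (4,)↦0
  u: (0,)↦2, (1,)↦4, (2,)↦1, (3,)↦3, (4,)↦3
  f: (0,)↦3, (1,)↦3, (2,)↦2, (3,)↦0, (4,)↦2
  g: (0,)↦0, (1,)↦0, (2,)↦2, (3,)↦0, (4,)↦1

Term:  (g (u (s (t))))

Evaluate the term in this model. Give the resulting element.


value = 0

  t = 3
  (s (t)) = s(3,) = 2
  (u (s (t))) = u(2,) = 1
  (g (u (s (t)))) = g(1,) = 0


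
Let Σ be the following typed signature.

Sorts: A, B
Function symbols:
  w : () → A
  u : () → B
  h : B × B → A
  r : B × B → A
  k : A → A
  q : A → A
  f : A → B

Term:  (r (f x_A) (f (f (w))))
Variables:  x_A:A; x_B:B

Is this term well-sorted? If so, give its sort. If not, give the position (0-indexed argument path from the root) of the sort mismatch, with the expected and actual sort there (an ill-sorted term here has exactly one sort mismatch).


ill-sorted at position [1, 0]: expected A, got B

    x_A : A
  (f x_A) : B
      (w) : A
    (f (w)) : B
  (f (f (w))) : ✗ arg 0 at [1, 0] has sort B, expected A


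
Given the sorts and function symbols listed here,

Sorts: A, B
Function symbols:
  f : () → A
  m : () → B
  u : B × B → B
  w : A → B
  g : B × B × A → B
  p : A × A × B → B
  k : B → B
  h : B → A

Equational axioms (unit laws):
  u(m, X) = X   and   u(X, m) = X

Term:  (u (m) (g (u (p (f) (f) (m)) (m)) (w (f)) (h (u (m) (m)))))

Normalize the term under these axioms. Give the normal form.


1. (u (m) (g (u (p (f) (f) (m)) (m)) (w (f)) (h (u (m) (m)))))  →  (g (u (p (f) (f) (m)) (m)) (w (f)) (h (u (m) (m))))
2. (g (u (p (f) (f) (m)) (m)) (w (f)) (h (u (m) (m))))  →  (g (p (f) (f) (m)) (w (f)) (h (u (m) (m))))
3. (g (p (f) (f) (m)) (w (f)) (h (u (m) (m))))  →  (g (p (f) (f) (m)) (w (f)) (h (m)))

normal form = (g (p (f) (f) (m)) (w (f)) (h (m)))


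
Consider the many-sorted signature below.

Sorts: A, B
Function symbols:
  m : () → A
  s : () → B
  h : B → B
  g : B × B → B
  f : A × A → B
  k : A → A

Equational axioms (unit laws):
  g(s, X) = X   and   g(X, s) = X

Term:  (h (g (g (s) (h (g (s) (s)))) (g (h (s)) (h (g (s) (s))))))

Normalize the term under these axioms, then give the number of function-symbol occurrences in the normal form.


1. (h (g (g (s) (h (g (s) (s)))) (g (h (s)) (h (g (s) (s))))))  →  (h (g (h (g (s) (s))) (g (h (s)) (h (g (s) (s))))))
2. (h (g (h (g (s) (s))) (g (h (s)) (h (g (s) (s))))))  →  (h (g (h (s)) (g (h (s)) (h (g (s) (s))))))
3. (h (g (h (s)) (g (h (s)) (h (g (s) (s))))))  →  (h (g (h (s)) (g (h (s)) (h (s)))))
normal form: (h (g (h (s)) (g (h (s)) (h (s)))))

size = 9


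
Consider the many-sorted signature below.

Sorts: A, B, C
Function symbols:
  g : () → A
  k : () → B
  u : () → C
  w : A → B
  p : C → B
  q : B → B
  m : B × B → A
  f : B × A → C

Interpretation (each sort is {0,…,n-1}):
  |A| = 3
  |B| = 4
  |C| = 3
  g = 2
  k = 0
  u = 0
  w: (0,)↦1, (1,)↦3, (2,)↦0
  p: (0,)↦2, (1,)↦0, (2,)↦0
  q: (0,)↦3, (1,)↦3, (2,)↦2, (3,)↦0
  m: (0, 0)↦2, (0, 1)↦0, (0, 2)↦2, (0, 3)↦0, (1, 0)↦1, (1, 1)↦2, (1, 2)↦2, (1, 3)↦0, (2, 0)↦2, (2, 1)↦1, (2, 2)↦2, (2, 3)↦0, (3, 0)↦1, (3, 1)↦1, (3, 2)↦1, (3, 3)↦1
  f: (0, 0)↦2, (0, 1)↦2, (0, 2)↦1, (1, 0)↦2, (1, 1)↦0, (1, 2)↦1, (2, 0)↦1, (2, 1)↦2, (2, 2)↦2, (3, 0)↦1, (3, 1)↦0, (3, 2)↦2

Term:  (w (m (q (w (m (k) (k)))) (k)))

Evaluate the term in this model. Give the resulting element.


value = 3

  k = 0
  k = 0
  (m (k) (k)) = m(0, 0) = 2
  (w (m (k) (k))) = w(2,) = 0
  (q (w (m (k) (k)))) = q(0,) = 3
  k = 0
  (m (q (w (m (k) (k)))) (k)) = m(3, 0) = 1
  (w (m (q (w (m (k) (k)))) (k))) = w(1,) = 3


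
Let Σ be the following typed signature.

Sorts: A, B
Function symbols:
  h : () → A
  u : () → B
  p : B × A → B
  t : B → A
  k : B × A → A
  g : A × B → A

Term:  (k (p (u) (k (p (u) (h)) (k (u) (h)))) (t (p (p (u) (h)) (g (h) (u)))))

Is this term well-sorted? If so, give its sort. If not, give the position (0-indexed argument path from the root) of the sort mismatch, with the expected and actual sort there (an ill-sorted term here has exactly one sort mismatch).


well-sorted; sort = A

    (u) : B
        (u) : B
        (h) : A
      (p (u) (h)) : B
        (u) : B
        (h) : A
      (k (u) (h)) : A
    (k (p (u) (h)) (k (u) (h))) : A
  (p (u) (k (p (u) (h)) (k (u) (h)))) : B
        (u) : B
        (h) : A
      (p (u) (h)) : B
        (h) : A
        (u) : B
      (g (h) (u)) : A
    (p (p (u) (h)) (g (h) (u))) : B
  (t (p (p (u) (h)) (g (h) (u)))) : A
(k (p (u) (k (p (u) (h)) (k (u) (h)))) (t (p (p (u) (h)) (g (h) (u))))) : A


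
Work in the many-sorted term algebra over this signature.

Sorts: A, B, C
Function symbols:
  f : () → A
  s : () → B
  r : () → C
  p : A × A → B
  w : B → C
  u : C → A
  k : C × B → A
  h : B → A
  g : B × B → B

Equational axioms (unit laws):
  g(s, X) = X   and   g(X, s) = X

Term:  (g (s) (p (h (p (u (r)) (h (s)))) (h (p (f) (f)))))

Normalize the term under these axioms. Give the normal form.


1. (g (s) (p (h (p (u (r)) (h (s)))) (h (p (f) (f)))))  →  (p (h (p (u (r)) (h (s)))) (h (p (f) (f))))

normal form = (p (h (p (u (r)) (h (s)))) (h (p (f) (f))))


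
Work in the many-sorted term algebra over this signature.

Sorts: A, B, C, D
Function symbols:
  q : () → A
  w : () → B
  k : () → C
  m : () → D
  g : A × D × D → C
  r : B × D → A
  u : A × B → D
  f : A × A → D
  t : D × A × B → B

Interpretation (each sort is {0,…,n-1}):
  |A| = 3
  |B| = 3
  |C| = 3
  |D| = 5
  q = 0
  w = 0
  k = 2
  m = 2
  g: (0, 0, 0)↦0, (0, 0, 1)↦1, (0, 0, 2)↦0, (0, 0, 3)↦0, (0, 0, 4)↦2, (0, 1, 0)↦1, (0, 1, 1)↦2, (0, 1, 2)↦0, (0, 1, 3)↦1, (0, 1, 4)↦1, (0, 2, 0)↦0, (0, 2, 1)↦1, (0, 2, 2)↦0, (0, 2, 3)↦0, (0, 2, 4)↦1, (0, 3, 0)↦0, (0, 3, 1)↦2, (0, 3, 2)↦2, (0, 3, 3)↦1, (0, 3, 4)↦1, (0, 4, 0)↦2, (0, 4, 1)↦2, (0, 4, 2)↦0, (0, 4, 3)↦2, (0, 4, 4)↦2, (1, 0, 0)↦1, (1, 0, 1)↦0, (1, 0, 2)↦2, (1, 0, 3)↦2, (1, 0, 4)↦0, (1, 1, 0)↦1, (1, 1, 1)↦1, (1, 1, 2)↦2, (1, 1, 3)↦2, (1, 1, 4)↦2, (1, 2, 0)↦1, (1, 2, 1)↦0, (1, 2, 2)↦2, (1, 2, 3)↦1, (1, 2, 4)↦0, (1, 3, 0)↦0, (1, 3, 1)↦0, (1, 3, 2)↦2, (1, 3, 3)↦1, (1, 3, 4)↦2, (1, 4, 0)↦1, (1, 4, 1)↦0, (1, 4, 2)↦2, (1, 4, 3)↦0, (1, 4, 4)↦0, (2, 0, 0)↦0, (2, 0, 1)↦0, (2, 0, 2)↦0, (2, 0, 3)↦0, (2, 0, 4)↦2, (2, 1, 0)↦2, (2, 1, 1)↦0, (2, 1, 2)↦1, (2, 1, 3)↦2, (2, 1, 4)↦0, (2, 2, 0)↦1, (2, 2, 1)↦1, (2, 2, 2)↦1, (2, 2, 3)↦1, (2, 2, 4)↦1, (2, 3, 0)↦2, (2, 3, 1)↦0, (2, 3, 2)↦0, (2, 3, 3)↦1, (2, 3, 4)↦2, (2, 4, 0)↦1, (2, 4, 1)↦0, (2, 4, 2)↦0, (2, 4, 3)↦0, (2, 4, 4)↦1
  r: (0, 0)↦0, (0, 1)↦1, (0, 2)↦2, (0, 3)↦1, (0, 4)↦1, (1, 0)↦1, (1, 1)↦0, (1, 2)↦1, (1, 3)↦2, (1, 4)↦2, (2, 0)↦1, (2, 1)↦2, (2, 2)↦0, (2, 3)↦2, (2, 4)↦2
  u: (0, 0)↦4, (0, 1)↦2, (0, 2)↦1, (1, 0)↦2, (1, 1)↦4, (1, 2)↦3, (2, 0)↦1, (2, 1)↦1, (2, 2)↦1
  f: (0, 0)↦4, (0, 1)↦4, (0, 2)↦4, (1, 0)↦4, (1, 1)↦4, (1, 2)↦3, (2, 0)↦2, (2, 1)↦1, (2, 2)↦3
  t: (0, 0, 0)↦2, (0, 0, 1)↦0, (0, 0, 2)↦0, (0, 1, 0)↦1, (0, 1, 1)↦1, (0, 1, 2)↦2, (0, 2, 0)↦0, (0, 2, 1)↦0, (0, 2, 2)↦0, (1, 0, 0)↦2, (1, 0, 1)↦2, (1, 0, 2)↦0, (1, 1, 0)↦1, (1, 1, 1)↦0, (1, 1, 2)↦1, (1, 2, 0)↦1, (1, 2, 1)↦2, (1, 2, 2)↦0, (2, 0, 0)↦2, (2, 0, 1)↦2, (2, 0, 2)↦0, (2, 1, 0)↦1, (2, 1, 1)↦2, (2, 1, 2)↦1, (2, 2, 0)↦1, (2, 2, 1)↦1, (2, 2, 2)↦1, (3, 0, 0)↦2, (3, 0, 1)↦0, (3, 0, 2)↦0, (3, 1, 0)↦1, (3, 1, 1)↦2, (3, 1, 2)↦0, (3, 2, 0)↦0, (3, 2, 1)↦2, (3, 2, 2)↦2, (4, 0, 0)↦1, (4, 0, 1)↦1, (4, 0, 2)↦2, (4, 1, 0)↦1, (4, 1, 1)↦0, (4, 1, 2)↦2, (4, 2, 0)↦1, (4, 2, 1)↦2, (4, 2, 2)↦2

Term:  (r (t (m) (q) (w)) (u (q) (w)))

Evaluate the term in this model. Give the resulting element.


  m = 2
  q = 0
  w = 0
  (t (m) (q) (w)) = t(2, 0, 0) = 2
  q = 0
  w = 0
  (u (q) (w)) = u(0, 0) = 4
  (r (t (m) (q) (w)) (u (q) (w))) = r(2, 4) = 2

value = 2


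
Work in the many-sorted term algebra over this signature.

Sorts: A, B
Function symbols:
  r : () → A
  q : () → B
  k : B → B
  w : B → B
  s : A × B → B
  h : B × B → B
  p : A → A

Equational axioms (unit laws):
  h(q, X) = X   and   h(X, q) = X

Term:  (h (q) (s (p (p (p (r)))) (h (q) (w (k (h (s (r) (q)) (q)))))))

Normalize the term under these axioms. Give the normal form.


normal form = (s (p (p (p (r)))) (w (k (s (r) (q)))))

1. (h (q) (s (p (p (p (r)))) (h (q) (w (k (h (s (r) (q)) (q)))))))  →  (s (p (p (p (r)))) (h (q) (w (k (h (s (r) (q)) (q))))))
2. (s (p (p (p (r)))) (h (q) (w (k (h (s (r) (q)) (q))))))  →  (s (p (p (p (r)))) (w (k (h (s (r) (q)) (q)))))
3. (s (p (p (p (r)))) (w (k (h (s (r) (q)) (q)))))  →  (s (p (p (p (r)))) (w (k (s (r) (q)))))


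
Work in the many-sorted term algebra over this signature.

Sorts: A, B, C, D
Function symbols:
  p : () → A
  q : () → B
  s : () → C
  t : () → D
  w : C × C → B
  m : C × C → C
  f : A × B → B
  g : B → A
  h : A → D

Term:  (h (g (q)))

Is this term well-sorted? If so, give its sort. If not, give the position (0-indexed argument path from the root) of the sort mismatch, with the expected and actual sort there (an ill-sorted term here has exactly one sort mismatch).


well-sorted; sort = D

    (q) : B
  (g (q)) : A
(h (g (q))) : D


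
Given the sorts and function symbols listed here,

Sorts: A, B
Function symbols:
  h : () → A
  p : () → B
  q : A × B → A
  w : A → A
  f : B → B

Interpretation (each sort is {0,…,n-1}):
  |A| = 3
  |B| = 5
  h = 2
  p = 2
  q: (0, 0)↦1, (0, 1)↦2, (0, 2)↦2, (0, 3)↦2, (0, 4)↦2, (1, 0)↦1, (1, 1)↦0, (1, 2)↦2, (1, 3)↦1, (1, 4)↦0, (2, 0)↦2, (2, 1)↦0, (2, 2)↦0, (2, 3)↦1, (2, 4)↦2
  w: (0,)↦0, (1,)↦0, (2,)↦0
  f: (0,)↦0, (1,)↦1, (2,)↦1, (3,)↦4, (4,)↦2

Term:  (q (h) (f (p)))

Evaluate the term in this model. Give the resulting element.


  h = 2
  p = 2
  (f (p)) = f(2,) = 1
  (q (h) (f (p))) = q(2, 1) = 0

value = 0


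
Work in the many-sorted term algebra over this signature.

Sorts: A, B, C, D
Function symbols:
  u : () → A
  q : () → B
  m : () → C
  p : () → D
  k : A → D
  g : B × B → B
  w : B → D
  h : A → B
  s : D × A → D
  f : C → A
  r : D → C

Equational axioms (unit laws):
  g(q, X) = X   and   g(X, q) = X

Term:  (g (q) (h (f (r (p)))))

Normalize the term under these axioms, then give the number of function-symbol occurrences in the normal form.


size = 4

1. (g (q) (h (f (r (p)))))  →  (h (f (r (p))))
normal form: (h (f (r (p))))


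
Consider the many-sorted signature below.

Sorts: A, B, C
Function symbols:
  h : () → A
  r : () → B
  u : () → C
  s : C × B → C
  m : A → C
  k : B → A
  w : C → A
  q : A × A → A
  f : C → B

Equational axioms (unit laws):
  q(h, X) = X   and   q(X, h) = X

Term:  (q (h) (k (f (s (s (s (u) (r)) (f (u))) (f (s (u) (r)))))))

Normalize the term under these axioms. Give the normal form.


1. (q (h) (k (f (s (s (s (u) (r)) (f (u))) (f (s (u) (r)))))))  →  (k (f (s (s (s (u) (r)) (f (u))) (f (s (u) (r))))))

normal form = (k (f (s (s (s (u) (r)) (f (u))) (f (s (u) (r))))))


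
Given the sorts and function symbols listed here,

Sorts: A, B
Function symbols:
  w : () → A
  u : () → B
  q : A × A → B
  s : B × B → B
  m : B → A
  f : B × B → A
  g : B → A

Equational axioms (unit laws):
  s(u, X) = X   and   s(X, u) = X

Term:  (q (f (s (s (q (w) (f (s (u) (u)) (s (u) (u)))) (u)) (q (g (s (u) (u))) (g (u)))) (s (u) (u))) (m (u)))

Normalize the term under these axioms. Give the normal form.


normal form = (q (f (s (q (w) (f (u) (u))) (q (g (u)) (g (u)))) (u)) (m (u)))

1. (q (f (s (s (q (w) (f (s (u) (u)) (s (u) (u)))) (u)) (q (g (s (u) (u))) (g (u)))) (s (u) (u))) (m (u)))  →  (q (f (s (q (w) (f (s (u) (u)) (s (u) (u)))) (q (g (s (u) (u))) (g (u)))) (s (u) (u))) (m (u)))
2. (q (f (s (q (w) (f (s (u) (u)) (s (u) (u)))) (q (g (s (u) (u))) (g (u)))) (s (u) (u))) (m (u)))  →  (q (f (s (q (w) (f (u) (s (u) (u)))) (q (g (s (u) (u))) (g (u)))) (s (u) (u))) (m (u)))
3. (q (f (s (q (w) (f (u) (s (u) (u)))) (q (g (s (u) (u))) (g (u)))) (s (u) (u))) (m (u)))  →  (q (f (s (q (w) (f (u) (u))) (q (g (s (u) (u))) (g (u)))) (s (u) (u))) (m (u)))
4. (q (f (s (q (w) (f (u) (u))) (q (g (s (u) (u))) (g (u)))) (s (u) (u))) (m (u)))  →  (q (f (s (q (w) (f (u) (u))) (q (g (u)) (g (u)))) (s (u) (u))) (m (u)))
5. (q (f (s (q (w) (f (u) (u))) (q (g (u)) (g (u)))) (s (u) (u))) (m (u)))  →  (q (f (s (q (w) (f (u) (u))) (q (g (u)) (g (u)))) (u)) (m (u)))


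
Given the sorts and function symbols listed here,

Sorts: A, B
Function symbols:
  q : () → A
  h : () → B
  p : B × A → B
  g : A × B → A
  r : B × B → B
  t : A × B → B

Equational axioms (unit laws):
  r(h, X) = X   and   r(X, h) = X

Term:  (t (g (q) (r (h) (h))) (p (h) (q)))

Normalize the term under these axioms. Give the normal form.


1. (t (g (q) (r (h) (h))) (p (h) (q)))  →  (t (g (q) (h)) (p (h) (q)))

normal form = (t (g (q) (h)) (p (h) (q)))


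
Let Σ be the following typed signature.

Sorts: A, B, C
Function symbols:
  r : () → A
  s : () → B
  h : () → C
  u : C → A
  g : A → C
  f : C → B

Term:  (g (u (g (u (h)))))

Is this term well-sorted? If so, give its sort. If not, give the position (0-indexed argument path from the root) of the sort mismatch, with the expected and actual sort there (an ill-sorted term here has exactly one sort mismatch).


        (h) : C
      (u (h)) : A
    (g (u (h))) : C
  (u (g (u (h)))) : A
(g (u (g (u (h))))) : C

well-sorted; sort = C


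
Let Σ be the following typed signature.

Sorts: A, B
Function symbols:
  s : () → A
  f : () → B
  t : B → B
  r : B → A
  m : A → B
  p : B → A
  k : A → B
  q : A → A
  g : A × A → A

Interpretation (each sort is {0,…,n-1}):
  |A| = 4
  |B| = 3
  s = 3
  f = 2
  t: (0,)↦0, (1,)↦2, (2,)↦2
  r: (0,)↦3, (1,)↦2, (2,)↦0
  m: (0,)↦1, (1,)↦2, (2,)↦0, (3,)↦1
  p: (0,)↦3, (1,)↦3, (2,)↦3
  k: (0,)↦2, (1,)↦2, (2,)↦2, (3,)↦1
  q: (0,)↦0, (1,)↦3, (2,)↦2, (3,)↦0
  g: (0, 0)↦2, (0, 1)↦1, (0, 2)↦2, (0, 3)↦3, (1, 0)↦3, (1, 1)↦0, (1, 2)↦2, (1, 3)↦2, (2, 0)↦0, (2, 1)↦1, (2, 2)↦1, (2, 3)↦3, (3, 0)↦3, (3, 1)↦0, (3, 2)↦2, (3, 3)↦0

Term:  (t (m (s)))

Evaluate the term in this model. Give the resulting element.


  s = 3
  (m (s)) = m(3,) = 1
  (t (m (s))) = t(1,) = 2

value = 2


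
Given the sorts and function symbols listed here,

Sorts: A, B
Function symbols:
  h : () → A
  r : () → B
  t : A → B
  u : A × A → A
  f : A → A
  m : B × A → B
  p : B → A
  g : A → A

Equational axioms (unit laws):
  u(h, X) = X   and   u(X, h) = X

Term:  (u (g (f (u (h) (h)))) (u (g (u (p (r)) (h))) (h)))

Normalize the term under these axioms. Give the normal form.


normal form = (u (g (f (h))) (g (p (r))))

1. (u (g (f (u (h) (h)))) (u (g (u (p (r)) (h))) (h)))  →  (u (g (f (h))) (u (g (u (p (r)) (h))) (h)))
2. (u (g (f (h))) (u (g (u (p (r)) (h))) (h)))  →  (u (g (f (h))) (g (u (p (r)) (h))))
3. (u (g (f (h))) (g (u (p (r)) (h))))  →  (u (g (f (h))) (g (p (r))))


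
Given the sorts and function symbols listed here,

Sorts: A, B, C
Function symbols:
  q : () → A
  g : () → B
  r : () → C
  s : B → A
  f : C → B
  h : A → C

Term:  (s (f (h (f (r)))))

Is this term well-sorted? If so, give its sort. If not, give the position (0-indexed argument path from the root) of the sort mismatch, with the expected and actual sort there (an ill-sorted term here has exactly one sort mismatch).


        (r) : C
      (f (r)) : B
    (h (f (r))) : ✗ arg 0 at [0, 0, 0] has sort B, expected A

ill-sorted at position [0, 0, 0]: expected A, got B


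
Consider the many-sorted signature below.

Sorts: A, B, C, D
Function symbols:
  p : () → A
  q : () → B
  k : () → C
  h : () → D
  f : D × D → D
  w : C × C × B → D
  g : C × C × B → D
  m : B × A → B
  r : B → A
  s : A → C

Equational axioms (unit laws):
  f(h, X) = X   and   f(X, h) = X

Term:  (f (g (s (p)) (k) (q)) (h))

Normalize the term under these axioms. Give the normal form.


normal form = (g (s (p)) (k) (q))

1. (f (g (s (p)) (k) (q)) (h))  →  (g (s (p)) (k) (q))


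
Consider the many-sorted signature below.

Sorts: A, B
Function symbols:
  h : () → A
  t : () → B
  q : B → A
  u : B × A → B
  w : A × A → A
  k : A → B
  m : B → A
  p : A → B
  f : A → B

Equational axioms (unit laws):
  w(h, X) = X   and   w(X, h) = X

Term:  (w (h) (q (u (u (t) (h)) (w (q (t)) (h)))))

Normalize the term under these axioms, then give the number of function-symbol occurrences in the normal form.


1. (w (h) (q (u (u (t) (h)) (w (q (t)) (h)))))  →  (q (u (u (t) (h)) (w (q (t)) (h))))
2. (q (u (u (t) (h)) (w (q (t)) (h))))  →  (q (u (u (t) (h)) (q (t))))
normal form: (q (u (u (t) (h)) (q (t))))

size = 7


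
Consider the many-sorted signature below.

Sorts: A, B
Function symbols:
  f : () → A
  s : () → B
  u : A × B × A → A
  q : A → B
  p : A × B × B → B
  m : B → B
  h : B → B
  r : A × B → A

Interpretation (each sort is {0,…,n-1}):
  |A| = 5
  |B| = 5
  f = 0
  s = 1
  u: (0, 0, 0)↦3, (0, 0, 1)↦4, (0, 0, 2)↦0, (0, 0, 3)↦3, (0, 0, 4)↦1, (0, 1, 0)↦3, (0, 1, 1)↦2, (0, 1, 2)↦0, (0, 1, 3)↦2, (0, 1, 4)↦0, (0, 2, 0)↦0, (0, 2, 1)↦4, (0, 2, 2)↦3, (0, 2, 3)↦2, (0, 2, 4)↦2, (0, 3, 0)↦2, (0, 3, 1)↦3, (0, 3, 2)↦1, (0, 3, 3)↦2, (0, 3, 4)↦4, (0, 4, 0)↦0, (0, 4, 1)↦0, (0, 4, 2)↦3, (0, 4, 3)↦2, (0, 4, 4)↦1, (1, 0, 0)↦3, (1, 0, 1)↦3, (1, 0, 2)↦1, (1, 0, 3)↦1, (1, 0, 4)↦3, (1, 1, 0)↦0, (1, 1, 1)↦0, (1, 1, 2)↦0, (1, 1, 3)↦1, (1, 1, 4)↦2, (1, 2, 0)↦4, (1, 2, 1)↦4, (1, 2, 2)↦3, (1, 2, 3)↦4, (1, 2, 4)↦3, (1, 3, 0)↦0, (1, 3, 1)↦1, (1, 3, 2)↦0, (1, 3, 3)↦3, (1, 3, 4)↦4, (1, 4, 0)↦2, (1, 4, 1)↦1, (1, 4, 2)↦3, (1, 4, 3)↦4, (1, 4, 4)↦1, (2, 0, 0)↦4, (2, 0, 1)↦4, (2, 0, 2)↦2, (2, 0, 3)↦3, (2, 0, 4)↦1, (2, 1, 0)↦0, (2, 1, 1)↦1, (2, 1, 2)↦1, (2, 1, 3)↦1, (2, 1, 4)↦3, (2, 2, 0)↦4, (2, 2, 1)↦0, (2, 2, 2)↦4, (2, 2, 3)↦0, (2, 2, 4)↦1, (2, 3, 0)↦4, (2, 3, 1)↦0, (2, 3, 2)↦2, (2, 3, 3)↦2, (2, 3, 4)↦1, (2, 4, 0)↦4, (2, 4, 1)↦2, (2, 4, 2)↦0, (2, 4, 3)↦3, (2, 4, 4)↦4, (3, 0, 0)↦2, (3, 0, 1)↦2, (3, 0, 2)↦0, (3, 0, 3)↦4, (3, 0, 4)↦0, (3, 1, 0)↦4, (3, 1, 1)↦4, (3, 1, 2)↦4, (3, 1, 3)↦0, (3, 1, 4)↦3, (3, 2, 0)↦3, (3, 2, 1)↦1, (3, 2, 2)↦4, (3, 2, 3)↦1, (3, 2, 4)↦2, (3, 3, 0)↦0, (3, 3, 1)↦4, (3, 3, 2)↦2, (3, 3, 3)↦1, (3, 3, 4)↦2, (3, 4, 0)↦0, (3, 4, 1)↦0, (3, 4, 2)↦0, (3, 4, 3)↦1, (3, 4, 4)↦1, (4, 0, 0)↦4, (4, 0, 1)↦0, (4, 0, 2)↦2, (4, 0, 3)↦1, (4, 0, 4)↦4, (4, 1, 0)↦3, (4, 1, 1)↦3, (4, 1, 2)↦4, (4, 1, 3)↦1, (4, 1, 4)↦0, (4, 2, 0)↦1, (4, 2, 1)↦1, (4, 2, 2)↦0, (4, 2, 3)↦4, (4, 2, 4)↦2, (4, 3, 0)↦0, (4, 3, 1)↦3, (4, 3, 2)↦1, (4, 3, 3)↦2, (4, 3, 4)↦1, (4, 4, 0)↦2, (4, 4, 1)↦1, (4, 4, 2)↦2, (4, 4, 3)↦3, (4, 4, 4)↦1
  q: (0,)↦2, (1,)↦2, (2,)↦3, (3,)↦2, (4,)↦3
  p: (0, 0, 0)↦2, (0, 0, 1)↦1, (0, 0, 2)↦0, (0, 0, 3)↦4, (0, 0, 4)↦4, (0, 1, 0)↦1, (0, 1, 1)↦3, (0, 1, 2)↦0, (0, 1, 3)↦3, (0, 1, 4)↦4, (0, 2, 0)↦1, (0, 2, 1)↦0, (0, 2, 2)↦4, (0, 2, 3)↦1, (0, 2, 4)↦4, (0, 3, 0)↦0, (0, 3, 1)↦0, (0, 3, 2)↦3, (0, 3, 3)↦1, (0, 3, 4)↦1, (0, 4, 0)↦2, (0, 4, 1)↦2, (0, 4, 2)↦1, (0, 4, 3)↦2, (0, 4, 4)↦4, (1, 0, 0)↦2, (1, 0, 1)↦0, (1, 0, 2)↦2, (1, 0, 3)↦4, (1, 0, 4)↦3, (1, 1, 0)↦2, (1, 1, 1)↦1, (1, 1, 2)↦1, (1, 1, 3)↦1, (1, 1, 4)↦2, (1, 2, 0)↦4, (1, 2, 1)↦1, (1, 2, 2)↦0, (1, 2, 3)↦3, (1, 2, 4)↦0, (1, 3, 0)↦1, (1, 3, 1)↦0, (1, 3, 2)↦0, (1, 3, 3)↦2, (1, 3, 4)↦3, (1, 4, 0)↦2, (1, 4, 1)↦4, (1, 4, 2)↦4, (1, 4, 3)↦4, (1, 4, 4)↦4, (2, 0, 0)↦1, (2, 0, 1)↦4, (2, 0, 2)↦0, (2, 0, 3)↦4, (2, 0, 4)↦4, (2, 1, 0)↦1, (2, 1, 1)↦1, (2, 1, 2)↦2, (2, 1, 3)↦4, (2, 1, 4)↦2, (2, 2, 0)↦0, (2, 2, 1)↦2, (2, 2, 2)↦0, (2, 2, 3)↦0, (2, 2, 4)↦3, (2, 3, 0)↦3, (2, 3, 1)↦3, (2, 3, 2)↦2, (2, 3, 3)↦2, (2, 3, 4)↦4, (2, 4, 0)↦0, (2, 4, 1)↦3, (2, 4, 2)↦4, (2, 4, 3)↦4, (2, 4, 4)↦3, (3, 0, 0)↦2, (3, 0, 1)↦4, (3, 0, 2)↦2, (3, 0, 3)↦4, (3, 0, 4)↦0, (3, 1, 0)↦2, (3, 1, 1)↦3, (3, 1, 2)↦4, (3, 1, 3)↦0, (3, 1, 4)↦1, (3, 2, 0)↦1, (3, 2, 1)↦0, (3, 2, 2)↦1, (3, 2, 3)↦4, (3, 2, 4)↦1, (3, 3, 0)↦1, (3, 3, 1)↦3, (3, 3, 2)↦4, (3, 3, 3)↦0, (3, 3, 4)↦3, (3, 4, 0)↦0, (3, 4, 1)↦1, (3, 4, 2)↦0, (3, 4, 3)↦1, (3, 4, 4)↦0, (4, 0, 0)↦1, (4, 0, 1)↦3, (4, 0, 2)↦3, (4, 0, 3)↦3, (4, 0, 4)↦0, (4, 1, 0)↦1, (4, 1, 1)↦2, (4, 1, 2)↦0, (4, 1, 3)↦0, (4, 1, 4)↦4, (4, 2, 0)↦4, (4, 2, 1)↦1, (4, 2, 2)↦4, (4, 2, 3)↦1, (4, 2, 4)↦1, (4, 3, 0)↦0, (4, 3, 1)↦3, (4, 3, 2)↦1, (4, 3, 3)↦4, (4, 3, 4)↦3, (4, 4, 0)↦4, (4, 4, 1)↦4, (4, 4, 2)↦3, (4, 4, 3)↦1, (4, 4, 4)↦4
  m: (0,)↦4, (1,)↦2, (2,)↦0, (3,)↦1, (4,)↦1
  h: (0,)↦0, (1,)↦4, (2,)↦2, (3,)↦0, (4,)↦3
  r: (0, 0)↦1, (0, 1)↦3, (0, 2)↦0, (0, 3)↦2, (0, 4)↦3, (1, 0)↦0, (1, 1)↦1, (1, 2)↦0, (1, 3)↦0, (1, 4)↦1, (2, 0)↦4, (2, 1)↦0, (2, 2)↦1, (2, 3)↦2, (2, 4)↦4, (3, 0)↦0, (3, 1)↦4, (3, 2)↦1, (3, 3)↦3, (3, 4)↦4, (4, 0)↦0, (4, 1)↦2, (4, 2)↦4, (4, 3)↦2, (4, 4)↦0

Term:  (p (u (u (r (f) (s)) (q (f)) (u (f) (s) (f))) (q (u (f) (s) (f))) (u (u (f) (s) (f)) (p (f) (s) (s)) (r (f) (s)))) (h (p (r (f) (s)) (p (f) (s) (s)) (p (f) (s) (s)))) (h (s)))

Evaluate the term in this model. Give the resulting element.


value = 0

  f = 0
  s = 1
  (r (f) (s)) = r(0, 1) = 3
  f = 0
  (q (f)) = q(0,) = 2
  f = 0
  s = 1
  f = 0
  (u (f) (s) (f)) = u(0, 1, 0) = 3
  (u (r (f) (s)) (q (f)) (u (f) (s) (f))) = u(3, 2, 3) = 1
  f = 0
  s = 1
  f = 0
  (u (f) (s) (f)) = u(0, 1, 0) = 3
  (q (u (f) (s) (f))) = q(3,) = 2
  f = 0
  s = 1
  f = 0
  (u (f) (s) (f)) = u(0, 1, 0) = 3
  f = 0
  s = 1
  s = 1
  (p (f) (s) (s)) = p(0, 1, 1) = 3
  f = 0
  s = 1
  (r (f) (s)) = r(0, 1) = 3
  (u (u (f) (s) (f)) (p (f) (s) (s)) (r (f) (s))) = u(3, 3, 3) = 1
  (u (u (r (f) (s)) (q (f)) (u (f) (s) (f))) (q (u (f) (s) (f))) (u (u (f) (s) (f)) (p (f) (s) (s)) (r (f) (s)))) = u(1, 2, 1) = 4
  f = 0
  s = 1
  (r (f) (s)) = r(0, 1) = 3
  f = 0
  s = 1
  s = 1
  (p (f) (s) (s)) = p(0, 1, 1) = 3
  f = 0
  s = 1
  s = 1
  (p (f) (s) (s)) = p(0, 1, 1) = 3
  (p (r (f) (s)) (p (f) (s) (s)) (p (f) (s) (s))) = p(3, 3, 3) = 0
  (h (p (r (f) (s)) (p (f) (s) (s)) (p (f) (s) (s)))) = h(0,) = 0
  s = 1
  (h (s)) = h(1,) = 4
  (p (u (u (r (f) (s)) (q (f)) (u (f) (s) (f))) (q (u (f) (s) (f))) (u (u (f) (s) (f)) (p (f) (s) (s)) (r (f) (s)))) (h (p (r (f) (s)) (p (f) (s) (s)) (p (f) (s) (s)))) (h (s))) = p(4, 0, 4) = 0


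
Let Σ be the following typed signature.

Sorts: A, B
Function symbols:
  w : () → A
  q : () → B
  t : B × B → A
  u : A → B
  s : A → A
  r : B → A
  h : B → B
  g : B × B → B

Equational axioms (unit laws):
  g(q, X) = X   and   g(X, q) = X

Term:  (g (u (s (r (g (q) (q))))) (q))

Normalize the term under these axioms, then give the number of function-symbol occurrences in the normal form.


size = 4

1. (g (u (s (r (g (q) (q))))) (q))  →  (u (s (r (g (q) (q)))))
2. (u (s (r (g (q) (q)))))  →  (u (s (r (q))))
normal form: (u (s (r (q))))


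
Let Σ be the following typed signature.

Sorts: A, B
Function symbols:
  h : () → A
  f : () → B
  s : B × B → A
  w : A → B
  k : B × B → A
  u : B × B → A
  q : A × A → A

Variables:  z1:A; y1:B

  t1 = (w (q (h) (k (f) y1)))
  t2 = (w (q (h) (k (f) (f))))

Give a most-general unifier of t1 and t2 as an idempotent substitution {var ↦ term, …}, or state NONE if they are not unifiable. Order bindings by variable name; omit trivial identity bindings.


{y1 ↦ (f)}


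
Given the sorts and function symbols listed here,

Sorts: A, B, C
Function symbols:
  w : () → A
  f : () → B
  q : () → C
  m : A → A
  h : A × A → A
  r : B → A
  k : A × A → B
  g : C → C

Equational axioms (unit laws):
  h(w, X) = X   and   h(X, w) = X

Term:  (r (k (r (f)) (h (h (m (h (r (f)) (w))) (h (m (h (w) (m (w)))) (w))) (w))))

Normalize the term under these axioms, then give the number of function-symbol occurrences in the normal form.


size = 11

1. (r (k (r (f)) (h (h (m (h (r (f)) (w))) (h (m (h (w) (m (w)))) (w))) (w))))  →  (r (k (r (f)) (h (m (h (r (f)) (w))) (h (m (h (w) (m (w)))) (w)))))
2. (r (k (r (f)) (h (m (h (r (f)) (w))) (h (m (h (w) (m (w)))) (w)))))  →  (r (k (r (f)) (h (m (r (f))) (h (m (h (w) (m (w)))) (w)))))
3. (r (k (r (f)) (h (m (r (f))) (h (m (h (w) (m (w)))) (w)))))  →  (r (k (r (f)) (h (m (r (f))) (m (h (w) (m (w)))))))
4. (r (k (r (f)) (h (m (r (f))) (m (h (w) (m (w)))))))  →  (r (k (r (f)) (h (m (r (f))) (m (m (w))))))
normal form: (r (k (r (f)) (h (m (r (f))) (m (m (w))))))


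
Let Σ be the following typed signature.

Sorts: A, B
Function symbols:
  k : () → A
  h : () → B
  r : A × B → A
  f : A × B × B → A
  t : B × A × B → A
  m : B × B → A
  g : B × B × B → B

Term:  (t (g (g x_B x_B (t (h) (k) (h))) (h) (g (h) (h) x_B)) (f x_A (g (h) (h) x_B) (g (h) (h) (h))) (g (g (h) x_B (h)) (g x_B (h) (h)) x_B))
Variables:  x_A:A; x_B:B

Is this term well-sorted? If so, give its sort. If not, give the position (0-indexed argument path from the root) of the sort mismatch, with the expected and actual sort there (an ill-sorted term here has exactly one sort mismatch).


ill-sorted at position [0, 0, 2]: expected B, got A

      x_B : B
      x_B : B
        (h) : B
        (k) : A
        (h) : B
      (t (h) (k) (h)) : A
    (g x_B x_B (t (h) (k) (h))) : ✗ arg 2 at [0, 0, 2] has sort A, expected B
    (h) : B
      (h) : B
      (h) : B
      x_B : B
    (g (h) (h) x_B) : B
    x_A : A
      (h) : B
      (h) : B
      x_B : B
    (g (h) (h) x_B) : B
      (h) : B
      (h) : B
      (h) : B
    (g (h) (h) (h)) : B
  (f x_A (g (h) (h) x_B) (g (h) (h) (h))) : A
      (h) : B
      x_B : B
      (h) : B
    (g (h) x_B (h)) : B
      x_B : B
      (h) : B
      (h) : B
    (g x_B (h) (h)) : B
    x_B : B
  (g (g (h) x_B (h)) (g x_B (h) (h)) x_B) : B


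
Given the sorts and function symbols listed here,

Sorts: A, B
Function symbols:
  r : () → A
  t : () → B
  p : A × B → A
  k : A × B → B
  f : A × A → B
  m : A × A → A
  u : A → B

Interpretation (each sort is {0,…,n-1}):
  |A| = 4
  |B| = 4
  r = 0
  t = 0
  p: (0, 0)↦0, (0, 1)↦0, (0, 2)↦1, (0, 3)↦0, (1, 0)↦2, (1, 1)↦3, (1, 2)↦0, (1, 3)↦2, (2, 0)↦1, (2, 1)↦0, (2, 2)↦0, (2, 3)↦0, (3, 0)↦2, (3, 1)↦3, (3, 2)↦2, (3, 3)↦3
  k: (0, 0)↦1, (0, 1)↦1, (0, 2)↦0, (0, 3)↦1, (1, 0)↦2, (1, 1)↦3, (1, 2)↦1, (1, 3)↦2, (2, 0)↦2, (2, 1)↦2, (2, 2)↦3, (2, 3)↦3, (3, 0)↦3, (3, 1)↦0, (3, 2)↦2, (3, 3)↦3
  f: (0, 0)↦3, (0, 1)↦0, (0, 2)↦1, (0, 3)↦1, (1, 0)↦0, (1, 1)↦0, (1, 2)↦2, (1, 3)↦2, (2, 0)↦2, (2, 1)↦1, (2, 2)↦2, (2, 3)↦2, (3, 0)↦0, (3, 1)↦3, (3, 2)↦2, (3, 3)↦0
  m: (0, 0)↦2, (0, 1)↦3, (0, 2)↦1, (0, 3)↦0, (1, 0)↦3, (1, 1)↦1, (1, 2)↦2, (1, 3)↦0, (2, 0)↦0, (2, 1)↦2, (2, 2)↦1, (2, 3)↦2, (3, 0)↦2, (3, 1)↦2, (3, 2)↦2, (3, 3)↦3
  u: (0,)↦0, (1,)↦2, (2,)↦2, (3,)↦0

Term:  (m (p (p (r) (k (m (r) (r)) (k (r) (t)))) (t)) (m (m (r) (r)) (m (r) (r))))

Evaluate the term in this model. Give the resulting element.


value = 2

  r = 0
  r = 0
  r = 0
  (m (r) (r)) = m(0, 0) = 2
  r = 0
  t = 0
  (k (r) (t)) = k(0, 0) = 1
  (k (m (r) (r)) (k (r) (t))) = k(2, 1) = 2
  (p (r) (k (m (r) (r)) (k (r) (t)))) = p(0, 2) = 1
  t = 0
  (p (p (r) (k (m (r) (r)) (k (r) (t)))) (t)) = p(1, 0) = 2
  r = 0
  r = 0
  (m (r) (r)) = m(0, 0) = 2
  r = 0
  r = 0
  (m (r) (r)) = m(0, 0) = 2
  (m (m (r) (r)) (m (r) (r))) = m(2, 2) = 1
  (m (p (p (r) (k (m (r) (r)) (k (r) (t)))) (t)) (m (m (r) (r)) (m (r) (r)))) = m(2, 1) = 2


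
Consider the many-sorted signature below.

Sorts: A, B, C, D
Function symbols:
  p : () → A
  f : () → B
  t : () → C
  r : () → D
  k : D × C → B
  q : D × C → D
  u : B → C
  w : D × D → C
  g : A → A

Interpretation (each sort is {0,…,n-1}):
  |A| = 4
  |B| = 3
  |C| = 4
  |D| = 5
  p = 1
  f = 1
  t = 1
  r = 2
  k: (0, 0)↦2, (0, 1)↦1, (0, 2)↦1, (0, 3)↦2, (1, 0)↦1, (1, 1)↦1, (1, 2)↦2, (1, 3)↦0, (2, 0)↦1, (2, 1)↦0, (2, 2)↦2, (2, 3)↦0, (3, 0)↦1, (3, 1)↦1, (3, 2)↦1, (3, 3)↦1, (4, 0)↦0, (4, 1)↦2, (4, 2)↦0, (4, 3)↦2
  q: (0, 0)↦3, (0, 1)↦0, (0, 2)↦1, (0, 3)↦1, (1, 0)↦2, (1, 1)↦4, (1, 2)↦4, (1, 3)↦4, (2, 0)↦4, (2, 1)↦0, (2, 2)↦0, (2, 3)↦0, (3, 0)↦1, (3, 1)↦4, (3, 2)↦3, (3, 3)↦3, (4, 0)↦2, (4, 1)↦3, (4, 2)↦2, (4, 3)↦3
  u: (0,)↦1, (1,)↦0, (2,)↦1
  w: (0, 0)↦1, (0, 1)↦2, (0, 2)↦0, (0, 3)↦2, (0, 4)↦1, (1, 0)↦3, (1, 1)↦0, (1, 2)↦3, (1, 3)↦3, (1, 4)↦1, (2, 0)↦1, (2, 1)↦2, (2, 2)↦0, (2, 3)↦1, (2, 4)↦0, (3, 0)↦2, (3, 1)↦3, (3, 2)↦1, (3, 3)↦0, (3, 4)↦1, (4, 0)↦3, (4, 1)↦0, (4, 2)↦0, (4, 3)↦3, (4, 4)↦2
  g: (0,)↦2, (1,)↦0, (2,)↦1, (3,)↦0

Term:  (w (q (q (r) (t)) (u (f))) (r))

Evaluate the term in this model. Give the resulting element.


value = 1

  r = 2
  t = 1
  (q (r) (t)) = q(2, 1) = 0
  f = 1
  (u (f)) = u(1,) = 0
  (q (q (r) (t)) (u (f))) = q(0, 0) = 3
  r = 2
  (w (q (q (r) (t)) (u (f))) (r)) = w(3, 2) = 1
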